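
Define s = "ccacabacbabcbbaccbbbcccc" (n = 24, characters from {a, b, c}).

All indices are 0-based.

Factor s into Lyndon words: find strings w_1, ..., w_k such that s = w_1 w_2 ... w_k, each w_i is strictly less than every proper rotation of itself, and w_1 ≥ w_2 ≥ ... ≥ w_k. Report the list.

["c", "c", "ac", "abacbabcbbaccbbbcccc"]

emit factor 1: 'c' (i=0, period=1)
emit factor 2: 'c' (i=1, period=1)
emit factor 3: 'ac' (i=2, period=2)
emit factor 4: 'abacbabcbbaccbbbcccc' (i=4, period=20)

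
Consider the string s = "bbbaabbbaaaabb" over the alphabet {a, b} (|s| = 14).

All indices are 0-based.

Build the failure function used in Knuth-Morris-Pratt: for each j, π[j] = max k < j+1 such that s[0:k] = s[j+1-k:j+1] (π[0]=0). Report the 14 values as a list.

π[0] = 0
j=1 s[j]='b': π[1]=1 (border 'b')
j=2 s[j]='b': π[2]=2 (border 'bb')
j=3 s[j]='a': k: 2→1→0; π[3]=0 (border '')
j=4 s[j]='a': π[4]=0 (border '')
j=5 s[j]='b': π[5]=1 (border 'b')
j=6 s[j]='b': π[6]=2 (border 'bb')
j=7 s[j]='b': π[7]=3 (border 'bbb')
j=8 s[j]='a': π[8]=4 (border 'bbba')
j=9 s[j]='a': π[9]=5 (border 'bbbaa')
j=10 s[j]='a': k: 5→0; π[10]=0 (border '')
j=11 s[j]='a': π[11]=0 (border '')
j=12 s[j]='b': π[12]=1 (border 'b')
j=13 s[j]='b': π[13]=2 (border 'bb')

[0, 1, 2, 0, 0, 1, 2, 3, 4, 5, 0, 0, 1, 2]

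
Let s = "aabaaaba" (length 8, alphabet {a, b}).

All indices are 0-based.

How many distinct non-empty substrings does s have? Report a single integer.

23

rank→(start, suffix):
  0 → (7, 'a')
  1 → (3, 'aaaba')
  2 → (4, 'aaba')
  3 → (0, 'aabaaaba')
  4 → (5, 'aba')
  5 → (1, 'abaaaba')
  6 → (6, 'ba')
  7 → (2, 'baaaba')

SA = [7, 3, 4, 0, 5, 1, 6, 2]
rank  pair      lcp
   1  s[7:],s[3:]  1  'a'
   2  s[3:],s[4:]  2  'aa'
   3  s[4:],s[0:]  4  'aaba'
   4  s[0:],s[5:]  1  'a'
   5  s[5:],s[1:]  3  'aba'
   6  s[1:],s[6:]  0  ''
   7  s[6:],s[2:]  2  'ba'

n(n+1)/2 = 8·9/2 = 36
Σ LCP = 0 + 1 + 2 + 4 + 1 + 3 + 0 + 2 = 13
distinct = 36 − 13 = 23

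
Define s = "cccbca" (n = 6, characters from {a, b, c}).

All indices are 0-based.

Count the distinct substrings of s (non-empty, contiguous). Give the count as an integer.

rank | idx | suffix
   0 |   5 | a
   1 |   3 | bca
   2 |   4 | ca
   3 |   2 | cbca
   4 |   1 | ccbca
   5 |   0 | cccbca

SA = [5, 3, 4, 2, 1, 0]
rank  pair      lcp
   1  s[5:],s[3:]  0  ''
   2  s[3:],s[4:]  0  ''
   3  s[4:],s[2:]  1  'c'
   4  s[2:],s[1:]  1  'c'
   5  s[1:],s[0:]  2  'cc'

n(n+1)/2 = 6·7/2 = 21
Σ LCP = 0 + 0 + 0 + 1 + 1 + 2 = 4
distinct = 21 − 4 = 17

17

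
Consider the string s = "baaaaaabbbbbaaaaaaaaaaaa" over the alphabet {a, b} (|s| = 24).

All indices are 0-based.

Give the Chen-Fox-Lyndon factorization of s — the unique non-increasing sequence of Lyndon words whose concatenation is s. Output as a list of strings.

emit factor 1: 'b' (i=0, period=1)
emit factor 2: 'aaaaaabbbbb' (i=1, period=11)
emit factor 3: 'a' (i=12, period=1)
emit factor 4: 'a' (i=13, period=1)
emit factor 5: 'a' (i=14, period=1)
emit factor 6: 'a' (i=15, period=1)
emit factor 7: 'a' (i=16, period=1)
emit factor 8: 'a' (i=17, period=1)
emit factor 9: 'a' (i=18, period=1)
emit factor 10: 'a' (i=19, period=1)
emit factor 11: 'a' (i=20, period=1)
emit factor 12: 'a' (i=21, period=1)
emit factor 13: 'a' (i=22, period=1)
emit factor 14: 'a' (i=23, period=1)

["b", "aaaaaabbbbb", "a", "a", "a", "a", "a", "a", "a", "a", "a", "a", "a", "a"]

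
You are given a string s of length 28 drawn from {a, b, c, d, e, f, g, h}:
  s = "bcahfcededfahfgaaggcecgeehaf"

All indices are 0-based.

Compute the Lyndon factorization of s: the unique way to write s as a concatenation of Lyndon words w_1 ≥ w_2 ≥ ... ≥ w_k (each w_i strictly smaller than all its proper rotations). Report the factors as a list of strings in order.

emit factor 1: 'bc' (i=0, period=2)
emit factor 2: 'ahfcededfahfg' (i=2, period=13)
emit factor 3: 'aaggcecgeehaf' (i=15, period=13)

["bc", "ahfcededfahfg", "aaggcecgeehaf"]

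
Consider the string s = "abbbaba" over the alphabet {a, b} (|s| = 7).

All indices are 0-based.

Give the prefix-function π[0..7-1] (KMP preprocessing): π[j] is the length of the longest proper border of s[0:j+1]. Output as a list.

π[0] = 0
j=1 s[j]='b': π[1]=0 (border '')
j=2 s[j]='b': π[2]=0 (border '')
j=3 s[j]='b': π[3]=0 (border '')
j=4 s[j]='a': π[4]=1 (border 'a')
j=5 s[j]='b': π[5]=2 (border 'ab')
j=6 s[j]='a': k: 2→0; π[6]=1 (border 'a')

[0, 0, 0, 0, 1, 2, 1]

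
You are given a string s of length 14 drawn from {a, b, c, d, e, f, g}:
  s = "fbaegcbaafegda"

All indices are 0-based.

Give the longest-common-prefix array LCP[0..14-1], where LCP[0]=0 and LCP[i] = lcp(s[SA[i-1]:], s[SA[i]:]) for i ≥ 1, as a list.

sorted suffixes:
  #0 SA[0]=13  'a'
  #1 SA[1]=7  'aafegda'
  #2 SA[2]=2  'aegcbaafegda'
  #3 SA[3]=8  'afegda'
  #4 SA[4]=6  'baafegda'
  #5 SA[5]=1  'baegcbaafegda'
  #6 SA[6]=5  'cbaafegda'
  #7 SA[7]=12  'da'
  #8 SA[8]=3  'egcbaafegda'
  #9 SA[9]=10  'egda'
  #10 SA[10]=0  'fbaegcbaafegda'
  #11 SA[11]=9  'fegda'
  #12 SA[12]=4  'gcbaafegda'
  #13 SA[13]=11  'gda'

SA = [13, 7, 2, 8, 6, 1, 5, 12, 3, 10, 0, 9, 4, 11]
[i] adj suffixes → lcp
  [1] 13/7 → 1 ('a')
  [2] 7/2 → 1 ('a')
  [3] 2/8 → 1 ('a')
  [4] 8/6 → 0 ('')
  [5] 6/1 → 2 ('ba')
  [6] 1/5 → 0 ('')
  [7] 5/12 → 0 ('')
  [8] 12/3 → 0 ('')
  [9] 3/10 → 2 ('eg')
  [10] 10/0 → 0 ('')
  [11] 0/9 → 1 ('f')
  [12] 9/4 → 0 ('')
  [13] 4/11 → 1 ('g')

[0, 1, 1, 1, 0, 2, 0, 0, 0, 2, 0, 1, 0, 1]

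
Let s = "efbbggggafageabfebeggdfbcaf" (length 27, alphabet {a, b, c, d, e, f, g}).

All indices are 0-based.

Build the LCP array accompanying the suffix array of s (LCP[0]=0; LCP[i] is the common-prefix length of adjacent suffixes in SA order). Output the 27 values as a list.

[0, 1, 2, 1, 0, 1, 1, 1, 1, 0, 0, 0, 1, 1, 1, 0, 1, 1, 2, 1, 0, 1, 1, 1, 2, 2, 3]

sorted suffixes:
  #0 SA[0]=13  'abfebeggdfbcaf'
  #1 SA[1]=25  'af'
  #2 SA[2]=8  'afageabfebeggdfbcaf'
  #3 SA[3]=10  'ageabfebeggdfbcaf'
  #4 SA[4]=2  'bbggggafageabfebeggdfbcaf'
  #5 SA[5]=23  'bcaf'
  #6 SA[6]=17  'beggdfbcaf'
  #7 SA[7]=14  'bfebeggdfbcaf'
  #8 SA[8]=3  'bggggafageabfebeggdfbcaf'
  #9 SA[9]=24  'caf'
  #10 SA[10]=21  'dfbcaf'
  #11 SA[11]=12  'eabfebeggdfbcaf'
  #12 SA[12]=16  'ebeggdfbcaf'
  #13 SA[13]=0  'efbbggggafageabfebeggdfbcaf'
  #14 SA[14]=18  'eggdfbcaf'
  #15 SA[15]=26  'f'
  #16 SA[16]=9  'fageabfebeggdfbcaf'
  #17 SA[17]=1  'fbbggggafageabfebeggdfbcaf'
  #18 SA[18]=22  'fbcaf'
  #19 SA[19]=15  'febeggdfbcaf'
  #20 SA[20]=7  'gafageabfebeggdfbcaf'
  #21 SA[21]=20  'gdfbcaf'
  #22 SA[22]=11  'geabfebeggdfbcaf'
  #23 SA[23]=6  'ggafageabfebeggdfbcaf'
  #24 SA[24]=19  'ggdfbcaf'
  #25 SA[25]=5  'gggafageabfebeggdfbcaf'
  #26 SA[26]=4  'ggggafageabfebeggdfbcaf'

SA = [13, 25, 8, 10, 2, 23, 17, 14, 3, 24, 21, 12, 16, 0, 18, 26, 9, 1, 22, 15, 7, 20, 11, 6, 19, 5, 4]
rank  pair      lcp
   1  s[13:],s[25:]  1  'a'
   2  s[25:],s[8:]  2  'af'
   3  s[8:],s[10:]  1  'a'
   4  s[10:],s[2:]  0  ''
   5  s[2:],s[23:]  1  'b'
   6  s[23:],s[17:]  1  'b'
   7  s[17:],s[14:]  1  'b'
   8  s[14:],s[3:]  1  'b'
   9  s[3:],s[24:]  0  ''
  10  s[24:],s[21:]  0  ''
  11  s[21:],s[12:]  0  ''
  12  s[12:],s[16:]  1  'e'
  13  s[16:],s[0:]  1  'e'
  14  s[0:],s[18:]  1  'e'
  15  s[18:],s[26:]  0  ''
  16  s[26:],s[9:]  1  'f'
  17  s[9:],s[1:]  1  'f'
  18  s[1:],s[22:]  2  'fb'
  19  s[22:],s[15:]  1  'f'
  20  s[15:],s[7:]  0  ''
  21  s[7:],s[20:]  1  'g'
  22  s[20:],s[11:]  1  'g'
  23  s[11:],s[6:]  1  'g'
  24  s[6:],s[19:]  2  'gg'
  25  s[19:],s[5:]  2  'gg'
  26  s[5:],s[4:]  3  'ggg'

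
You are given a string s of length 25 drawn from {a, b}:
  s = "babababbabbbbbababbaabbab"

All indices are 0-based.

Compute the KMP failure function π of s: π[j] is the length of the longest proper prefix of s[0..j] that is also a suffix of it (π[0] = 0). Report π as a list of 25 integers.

[0, 0, 1, 2, 3, 4, 5, 1, 2, 3, 1, 1, 1, 1, 2, 3, 4, 5, 1, 2, 0, 1, 1, 2, 3]

π[0] = 0
j=1 s[j]='a': π[1]=0 (border '')
j=2 s[j]='b': π[2]=1 (border 'b')
j=3 s[j]='a': π[3]=2 (border 'ba')
j=4 s[j]='b': π[4]=3 (border 'bab')
j=5 s[j]='a': π[5]=4 (border 'baba')
j=6 s[j]='b': π[6]=5 (border 'babab')
j=7 s[j]='b': k: 5→3→1→0; π[7]=1 (border 'b')
j=8 s[j]='a': π[8]=2 (border 'ba')
j=9 s[j]='b': π[9]=3 (border 'bab')
j=10 s[j]='b': k: 3→1→0; π[10]=1 (border 'b')
j=11 s[j]='b': k: 1→0; π[11]=1 (border 'b')
j=12 s[j]='b': k: 1→0; π[12]=1 (border 'b')
j=13 s[j]='b': k: 1→0; π[13]=1 (border 'b')
j=14 s[j]='a': π[14]=2 (border 'ba')
j=15 s[j]='b': π[15]=3 (border 'bab')
j=16 s[j]='a': π[16]=4 (border 'baba')
j=17 s[j]='b': π[17]=5 (border 'babab')
j=18 s[j]='b': k: 5→3→1→0; π[18]=1 (border 'b')
j=19 s[j]='a': π[19]=2 (border 'ba')
j=20 s[j]='a': k: 2→0; π[20]=0 (border '')
j=21 s[j]='b': π[21]=1 (border 'b')
j=22 s[j]='b': k: 1→0; π[22]=1 (border 'b')
j=23 s[j]='a': π[23]=2 (border 'ba')
j=24 s[j]='b': π[24]=3 (border 'bab')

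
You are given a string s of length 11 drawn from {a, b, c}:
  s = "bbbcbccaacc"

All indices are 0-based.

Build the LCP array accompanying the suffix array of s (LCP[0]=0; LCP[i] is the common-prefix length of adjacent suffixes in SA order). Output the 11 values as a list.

[0, 1, 0, 2, 1, 2, 0, 1, 1, 1, 2]

rank | idx | suffix
   0 |   7 | aacc
   1 |   8 | acc
   2 |   0 | bbbcbccaacc
   3 |   1 | bbcbccaacc
   4 |   2 | bcbccaacc
   5 |   4 | bccaacc
   6 |  10 | c
   7 |   6 | caacc
   8 |   3 | cbccaacc
   9 |   9 | cc
  10 |   5 | ccaacc

SA = [7, 8, 0, 1, 2, 4, 10, 6, 3, 9, 5]
rank  pair      lcp
   1  s[7:],s[8:]  1  'a'
   2  s[8:],s[0:]  0  ''
   3  s[0:],s[1:]  2  'bb'
   4  s[1:],s[2:]  1  'b'
   5  s[2:],s[4:]  2  'bc'
   6  s[4:],s[10:]  0  ''
   7  s[10:],s[6:]  1  'c'
   8  s[6:],s[3:]  1  'c'
   9  s[3:],s[9:]  1  'c'
  10  s[9:],s[5:]  2  'cc'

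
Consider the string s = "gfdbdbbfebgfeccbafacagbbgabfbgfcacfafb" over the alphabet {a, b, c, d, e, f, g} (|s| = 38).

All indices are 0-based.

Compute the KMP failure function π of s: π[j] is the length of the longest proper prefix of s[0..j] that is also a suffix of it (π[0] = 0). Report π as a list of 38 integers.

π[0] = 0
j=1 s[j]='f': π[1]=0 (border '')
j=2 s[j]='d': π[2]=0 (border '')
j=3 s[j]='b': π[3]=0 (border '')
j=4 s[j]='d': π[4]=0 (border '')
j=5 s[j]='b': π[5]=0 (border '')
j=6 s[j]='b': π[6]=0 (border '')
j=7 s[j]='f': π[7]=0 (border '')
j=8 s[j]='e': π[8]=0 (border '')
j=9 s[j]='b': π[9]=0 (border '')
j=10 s[j]='g': π[10]=1 (border 'g')
j=11 s[j]='f': π[11]=2 (border 'gf')
j=12 s[j]='e': k: 2→0; π[12]=0 (border '')
j=13 s[j]='c': π[13]=0 (border '')
j=14 s[j]='c': π[14]=0 (border '')
j=15 s[j]='b': π[15]=0 (border '')
j=16 s[j]='a': π[16]=0 (border '')
j=17 s[j]='f': π[17]=0 (border '')
j=18 s[j]='a': π[18]=0 (border '')
j=19 s[j]='c': π[19]=0 (border '')
j=20 s[j]='a': π[20]=0 (border '')
j=21 s[j]='g': π[21]=1 (border 'g')
j=22 s[j]='b': k: 1→0; π[22]=0 (border '')
j=23 s[j]='b': π[23]=0 (border '')
j=24 s[j]='g': π[24]=1 (border 'g')
j=25 s[j]='a': k: 1→0; π[25]=0 (border '')
j=26 s[j]='b': π[26]=0 (border '')
j=27 s[j]='f': π[27]=0 (border '')
j=28 s[j]='b': π[28]=0 (border '')
j=29 s[j]='g': π[29]=1 (border 'g')
j=30 s[j]='f': π[30]=2 (border 'gf')
j=31 s[j]='c': k: 2→0; π[31]=0 (border '')
j=32 s[j]='a': π[32]=0 (border '')
j=33 s[j]='c': π[33]=0 (border '')
j=34 s[j]='f': π[34]=0 (border '')
j=35 s[j]='a': π[35]=0 (border '')
j=36 s[j]='f': π[36]=0 (border '')
j=37 s[j]='b': π[37]=0 (border '')

[0, 0, 0, 0, 0, 0, 0, 0, 0, 0, 1, 2, 0, 0, 0, 0, 0, 0, 0, 0, 0, 1, 0, 0, 1, 0, 0, 0, 0, 1, 2, 0, 0, 0, 0, 0, 0, 0]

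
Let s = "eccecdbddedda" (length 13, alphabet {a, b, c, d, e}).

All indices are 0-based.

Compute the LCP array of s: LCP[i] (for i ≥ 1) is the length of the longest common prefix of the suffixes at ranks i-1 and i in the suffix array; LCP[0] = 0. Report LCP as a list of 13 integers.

[0, 0, 0, 1, 1, 0, 1, 1, 2, 1, 0, 2, 1]

rank→(start, suffix):
  0 → (12, 'a')
  1 → (6, 'bddedda')
  2 → (1, 'ccecdbddedda')
  3 → (4, 'cdbddedda')
  4 → (2, 'cecdbddedda')
  5 → (11, 'da')
  6 → (5, 'dbddedda')
  7 → (10, 'dda')
  8 → (7, 'ddedda')
  9 → (8, 'dedda')
  10 → (0, 'eccecdbddedda')
  11 → (3, 'ecdbddedda')
  12 → (9, 'edda')

SA = [12, 6, 1, 4, 2, 11, 5, 10, 7, 8, 0, 3, 9]
rank  pair      lcp
   1  s[12:],s[6:]  0  ''
   2  s[6:],s[1:]  0  ''
   3  s[1:],s[4:]  1  'c'
   4  s[4:],s[2:]  1  'c'
   5  s[2:],s[11:]  0  ''
   6  s[11:],s[5:]  1  'd'
   7  s[5:],s[10:]  1  'd'
   8  s[10:],s[7:]  2  'dd'
   9  s[7:],s[8:]  1  'd'
  10  s[8:],s[0:]  0  ''
  11  s[0:],s[3:]  2  'ec'
  12  s[3:],s[9:]  1  'e'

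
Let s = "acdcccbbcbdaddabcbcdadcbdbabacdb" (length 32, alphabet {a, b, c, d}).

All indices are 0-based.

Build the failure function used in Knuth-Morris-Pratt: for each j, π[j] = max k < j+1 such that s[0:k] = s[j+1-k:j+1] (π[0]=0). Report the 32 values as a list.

[0, 0, 0, 0, 0, 0, 0, 0, 0, 0, 0, 1, 0, 0, 1, 0, 0, 0, 0, 0, 1, 0, 0, 0, 0, 0, 1, 0, 1, 2, 3, 0]

π[0] = 0
j=1 s[j]='c': π[1]=0 (border '')
j=2 s[j]='d': π[2]=0 (border '')
j=3 s[j]='c': π[3]=0 (border '')
j=4 s[j]='c': π[4]=0 (border '')
j=5 s[j]='c': π[5]=0 (border '')
j=6 s[j]='b': π[6]=0 (border '')
j=7 s[j]='b': π[7]=0 (border '')
j=8 s[j]='c': π[8]=0 (border '')
j=9 s[j]='b': π[9]=0 (border '')
j=10 s[j]='d': π[10]=0 (border '')
j=11 s[j]='a': π[11]=1 (border 'a')
j=12 s[j]='d': k: 1→0; π[12]=0 (border '')
j=13 s[j]='d': π[13]=0 (border '')
j=14 s[j]='a': π[14]=1 (border 'a')
j=15 s[j]='b': k: 1→0; π[15]=0 (border '')
j=16 s[j]='c': π[16]=0 (border '')
j=17 s[j]='b': π[17]=0 (border '')
j=18 s[j]='c': π[18]=0 (border '')
j=19 s[j]='d': π[19]=0 (border '')
j=20 s[j]='a': π[20]=1 (border 'a')
j=21 s[j]='d': k: 1→0; π[21]=0 (border '')
j=22 s[j]='c': π[22]=0 (border '')
j=23 s[j]='b': π[23]=0 (border '')
j=24 s[j]='d': π[24]=0 (border '')
j=25 s[j]='b': π[25]=0 (border '')
j=26 s[j]='a': π[26]=1 (border 'a')
j=27 s[j]='b': k: 1→0; π[27]=0 (border '')
j=28 s[j]='a': π[28]=1 (border 'a')
j=29 s[j]='c': π[29]=2 (border 'ac')
j=30 s[j]='d': π[30]=3 (border 'acd')
j=31 s[j]='b': k: 3→0; π[31]=0 (border '')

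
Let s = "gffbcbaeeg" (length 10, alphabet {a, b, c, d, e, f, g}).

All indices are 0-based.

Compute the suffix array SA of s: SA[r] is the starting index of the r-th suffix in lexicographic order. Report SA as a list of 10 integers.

rank | idx | suffix
   0 |   6 | aeeg
   1 |   5 | baeeg
   2 |   3 | bcbaeeg
   3 |   4 | cbaeeg
   4 |   7 | eeg
   5 |   8 | eg
   6 |   2 | fbcbaeeg
   7 |   1 | ffbcbaeeg
   8 |   9 | g
   9 |   0 | gffbcbaeeg

[6, 5, 3, 4, 7, 8, 2, 1, 9, 0]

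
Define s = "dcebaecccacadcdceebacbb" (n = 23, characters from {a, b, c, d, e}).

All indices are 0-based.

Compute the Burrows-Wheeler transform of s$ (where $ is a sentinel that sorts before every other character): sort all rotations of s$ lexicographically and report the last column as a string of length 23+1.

bcbcbbeeccaaceddda$cecac

rank  rotation                  last
    0  $dcebaecccacadcdceebacbb  b
    1  acadcdceebacbb$dcebaeccc  c
    2  acbb$dcebaecccacadcdceeb  b
    3  adcdceebacbb$dcebaecccac  c
    4  aecccacadcdceebacbb$dceb  b
    5  b$dcebaecccacadcdceebacb  b
    6  bacbb$dcebaecccacadcdcee  e
    7  baecccacadcdceebacbb$dce  e
    8  bb$dcebaecccacadcdceebac  c
    9  cacadcdceebacbb$dcebaecc  c
   10  cadcdceebacbb$dcebaeccca  a
   11  cbb$dcebaecccacadcdceeba  a
   12  ccacadcdceebacbb$dcebaec  c
   13  cccacadcdceebacbb$dcebae  e
   14  cdceebacbb$dcebaecccacad  d
   15  cebaecccacadcdceebacbb$d  d
   16  ceebacbb$dcebaecccacadcd  d
   17  dcdceebacbb$dcebaecccaca  a
   18  dcebaecccacadcdceebacbb$  $
   19  dceebacbb$dcebaecccacadc  c
   20  ebacbb$dcebaecccacadcdce  e
   21  ebaecccacadcdceebacbb$dc  c
   22  ecccacadcdceebacbb$dceba  a
   23  eebacbb$dcebaecccacadcdc  c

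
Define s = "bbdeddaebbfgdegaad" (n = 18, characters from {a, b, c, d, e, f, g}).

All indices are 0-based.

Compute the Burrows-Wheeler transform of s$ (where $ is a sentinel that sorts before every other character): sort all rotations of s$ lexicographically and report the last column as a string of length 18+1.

dgad$ebbadebgaddbef

rank  rotation             last
    0  $bbdeddaebbfgdegaad  d
    1  aad$bbdeddaebbfgdeg  g
    2  ad$bbdeddaebbfgdega  a
    3  aebbfgdegaad$bbdedd  d
    4  bbdeddaebbfgdegaad$  $
    5  bbfgdegaad$bbdeddae  e
    6  bdeddaebbfgdegaad$b  b
    7  bfgdegaad$bbdeddaeb  b
    8  d$bbdeddaebbfgdegaa  a
    9  daebbfgdegaad$bbded  d
   10  ddaebbfgdegaad$bbde  e
   11  deddaebbfgdegaad$bb  b
   12  degaad$bbdeddaebbfg  g
   13  ebbfgdegaad$bbdedda  a
   14  eddaebbfgdegaad$bbd  d
   15  egaad$bbdeddaebbfgd  d
   16  fgdegaad$bbdeddaebb  b
   17  gaad$bbdeddaebbfgde  e
   18  gdegaad$bbdeddaebbf  f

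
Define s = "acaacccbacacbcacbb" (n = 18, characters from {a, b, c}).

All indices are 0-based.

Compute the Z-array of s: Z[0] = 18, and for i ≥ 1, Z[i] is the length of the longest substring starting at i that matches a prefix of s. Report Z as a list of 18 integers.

[18, 0, 1, 2, 0, 0, 0, 0, 3, 0, 2, 0, 0, 0, 2, 0, 0, 0]

Z[0]=18
i=1: outside box; Z[1]=0
i=2: outside box; Z[2]=1 extend→box=[2,3)
i=3: outside box; Z[3]=2 extend→box=[3,5)
i=4: min(r-i=1, Z[1]=0)=0; Z[4]=0
i=5: outside box; Z[5]=0
i=6: outside box; Z[6]=0
i=7: outside box; Z[7]=0
i=8: outside box; Z[8]=3 extend→box=[8,11)
i=9: min(r-i=2, Z[1]=0)=0; Z[9]=0
i=10: min(r-i=1, Z[2]=1)=1; Z[10]=2 extend→box=[10,12)
i=11: min(r-i=1, Z[1]=0)=0; Z[11]=0
i=12: outside box; Z[12]=0
i=13: outside box; Z[13]=0
i=14: outside box; Z[14]=2 extend→box=[14,16)
i=15: min(r-i=1, Z[1]=0)=0; Z[15]=0
i=16: outside box; Z[16]=0
i=17: outside box; Z[17]=0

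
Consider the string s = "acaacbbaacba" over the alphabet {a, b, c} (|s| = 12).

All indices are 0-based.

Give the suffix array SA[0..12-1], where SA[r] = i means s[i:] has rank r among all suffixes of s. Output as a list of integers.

rank→(start, suffix):
  0 → (11, 'a')
  1 → (7, 'aacba')
  2 → (2, 'aacbbaacba')
  3 → (0, 'acaacbbaacba')
  4 → (8, 'acba')
  5 → (3, 'acbbaacba')
  6 → (10, 'ba')
  7 → (6, 'baacba')
  8 → (5, 'bbaacba')
  9 → (1, 'caacbbaacba')
  10 → (9, 'cba')
  11 → (4, 'cbbaacba')

[11, 7, 2, 0, 8, 3, 10, 6, 5, 1, 9, 4]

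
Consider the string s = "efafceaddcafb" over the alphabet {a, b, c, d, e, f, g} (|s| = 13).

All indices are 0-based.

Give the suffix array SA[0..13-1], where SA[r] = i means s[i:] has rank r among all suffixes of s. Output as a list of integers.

[6, 10, 2, 12, 9, 4, 8, 7, 5, 0, 1, 11, 3]

rank→(start, suffix):
  0 → (6, 'addcafb')
  1 → (10, 'afb')
  2 → (2, 'afceaddcafb')
  3 → (12, 'b')
  4 → (9, 'cafb')
  5 → (4, 'ceaddcafb')
  6 → (8, 'dcafb')
  7 → (7, 'ddcafb')
  8 → (5, 'eaddcafb')
  9 → (0, 'efafceaddcafb')
  10 → (1, 'fafceaddcafb')
  11 → (11, 'fb')
  12 → (3, 'fceaddcafb')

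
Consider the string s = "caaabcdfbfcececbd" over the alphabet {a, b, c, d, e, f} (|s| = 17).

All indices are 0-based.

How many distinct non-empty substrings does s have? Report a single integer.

sorted suffixes:
  #0 SA[0]=1  'aaabcdfbfcececbd'
  #1 SA[1]=2  'aabcdfbfcececbd'
  #2 SA[2]=3  'abcdfbfcececbd'
  #3 SA[3]=4  'bcdfbfcececbd'
  #4 SA[4]=15  'bd'
  #5 SA[5]=8  'bfcececbd'
  #6 SA[6]=0  'caaabcdfbfcececbd'
  #7 SA[7]=14  'cbd'
  #8 SA[8]=5  'cdfbfcececbd'
  #9 SA[9]=12  'cecbd'
  #10 SA[10]=10  'cececbd'
  #11 SA[11]=16  'd'
  #12 SA[12]=6  'dfbfcececbd'
  #13 SA[13]=13  'ecbd'
  #14 SA[14]=11  'ececbd'
  #15 SA[15]=7  'fbfcececbd'
  #16 SA[16]=9  'fcececbd'

SA = [1, 2, 3, 4, 15, 8, 0, 14, 5, 12, 10, 16, 6, 13, 11, 7, 9]
[i] adj suffixes → lcp
  [1] 1/2 → 2 ('aa')
  [2] 2/3 → 1 ('a')
  [3] 3/4 → 0 ('')
  [4] 4/15 → 1 ('b')
  [5] 15/8 → 1 ('b')
  [6] 8/0 → 0 ('')
  [7] 0/14 → 1 ('c')
  [8] 14/5 → 1 ('c')
  [9] 5/12 → 1 ('c')
  [10] 12/10 → 3 ('cec')
  [11] 10/16 → 0 ('')
  [12] 16/6 → 1 ('d')
  [13] 6/13 → 0 ('')
  [14] 13/11 → 2 ('ec')
  [15] 11/7 → 0 ('')
  [16] 7/9 → 1 ('f')

n(n+1)/2 = 17·18/2 = 153
Σ LCP = 0 + 2 + 1 + 0 + 1 + 1 + 0 + 1 + 1 + 1 + 3 + 0 + 1 + 0 + 2 + 0 + 1 = 15
distinct = 153 − 15 = 138

138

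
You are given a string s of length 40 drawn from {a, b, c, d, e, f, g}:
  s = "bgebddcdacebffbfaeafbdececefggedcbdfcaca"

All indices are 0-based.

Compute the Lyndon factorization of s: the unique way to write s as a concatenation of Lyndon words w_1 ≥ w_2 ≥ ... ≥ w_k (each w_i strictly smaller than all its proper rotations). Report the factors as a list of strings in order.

emit factor 1: 'bge' (i=0, period=3)
emit factor 2: 'bddcd' (i=3, period=5)
emit factor 3: 'acebffbfaeafbdececefggedcbdfc' (i=8, period=29)
emit factor 4: 'ac' (i=37, period=2)
emit factor 5: 'a' (i=39, period=1)

["bge", "bddcd", "acebffbfaeafbdececefggedcbdfc", "ac", "a"]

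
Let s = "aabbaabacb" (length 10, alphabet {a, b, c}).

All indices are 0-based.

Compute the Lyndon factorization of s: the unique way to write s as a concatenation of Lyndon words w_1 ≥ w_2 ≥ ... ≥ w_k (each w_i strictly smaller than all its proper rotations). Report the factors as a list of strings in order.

emit factor 1: 'aabb' (i=0, period=4)
emit factor 2: 'aabacb' (i=4, period=6)

["aabb", "aabacb"]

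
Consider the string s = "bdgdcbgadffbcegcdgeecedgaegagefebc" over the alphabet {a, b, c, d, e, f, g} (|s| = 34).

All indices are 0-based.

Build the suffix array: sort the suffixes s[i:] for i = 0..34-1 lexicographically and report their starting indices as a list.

[7, 24, 27, 32, 11, 0, 5, 33, 4, 15, 20, 12, 3, 8, 22, 1, 16, 31, 19, 21, 18, 29, 25, 13, 10, 30, 9, 6, 23, 26, 14, 2, 17, 28]

sorted suffixes:
  #0 SA[0]=7  'adffbcegcdgeecedgaegagefebc'
  #1 SA[1]=24  'aegagefebc'
  #2 SA[2]=27  'agefebc'
  #3 SA[3]=32  'bc'
  #4 SA[4]=11  'bcegcdgeecedgaegagefebc'
  #5 SA[5]=0  'bdgdcbgadffbcegcdgeecedgaegagefebc'
  #6 SA[6]=5  'bgadffbcegcdgeecedgaegagefebc'
  #7 SA[7]=33  'c'
  #8 SA[8]=4  'cbgadffbcegcdgeecedgaegagefebc'
  #9 SA[9]=15  'cdgeecedgaegagefebc'
  #10 SA[10]=20  'cedgaegagefebc'
  #11 SA[11]=12  'cegcdgeecedgaegagefebc'
  #12 SA[12]=3  'dcbgadffbcegcdgeecedgaegagefebc'
  #13 SA[13]=8  'dffbcegcdgeecedgaegagefebc'
  #14 SA[14]=22  'dgaegagefebc'
  #15 SA[15]=1  'dgdcbgadffbcegcdgeecedgaegagefebc'
  #16 SA[16]=16  'dgeecedgaegagefebc'
  #17 SA[17]=31  'ebc'
  #18 SA[18]=19  'ecedgaegagefebc'
  #19 SA[19]=21  'edgaegagefebc'
  #20 SA[20]=18  'eecedgaegagefebc'
  #21 SA[21]=29  'efebc'
  #22 SA[22]=25  'egagefebc'
  #23 SA[23]=13  'egcdgeecedgaegagefebc'
  #24 SA[24]=10  'fbcegcdgeecedgaegagefebc'
  #25 SA[25]=30  'febc'
  #26 SA[26]=9  'ffbcegcdgeecedgaegagefebc'
  #27 SA[27]=6  'gadffbcegcdgeecedgaegagefebc'
  #28 SA[28]=23  'gaegagefebc'
  #29 SA[29]=26  'gagefebc'
  #30 SA[30]=14  'gcdgeecedgaegagefebc'
  #31 SA[31]=2  'gdcbgadffbcegcdgeecedgaegagefebc'
  #32 SA[32]=17  'geecedgaegagefebc'
  #33 SA[33]=28  'gefebc'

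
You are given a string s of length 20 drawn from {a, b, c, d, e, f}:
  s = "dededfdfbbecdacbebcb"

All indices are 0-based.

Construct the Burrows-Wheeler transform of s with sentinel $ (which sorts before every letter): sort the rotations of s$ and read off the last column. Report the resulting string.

bdcfecbbaec$efebbdddd

rank  rotation               last
    0  $dededfdfbbecdacbebcb  b
    1  acbebcb$dededfdfbbecd  d
    2  b$dededfdfbbecdacbebc  c
    3  bbecdacbebcb$dededfdf  f
    4  bcb$dededfdfbbecdacbe  e
    5  bebcb$dededfdfbbecdac  c
    6  becdacbebcb$dededfdfb  b
    7  cb$dededfdfbbecdacbeb  b
    8  cbebcb$dededfdfbbecda  a
    9  cdacbebcb$dededfdfbbe  e
   10  dacbebcb$dededfdfbbec  c
   11  dededfdfbbecdacbebcb$  $
   12  dedfdfbbecdacbebcb$de  e
   13  dfbbecdacbebcb$dededf  f
   14  dfdfbbecdacbebcb$dede  e
   15  ebcb$dededfdfbbecdacb  b
   16  ecdacbebcb$dededfdfbb  b
   17  ededfdfbbecdacbebcb$d  d
   18  edfdfbbecdacbebcb$ded  d
   19  fbbecdacbebcb$dededfd  d
   20  fdfbbecdacbebcb$deded  d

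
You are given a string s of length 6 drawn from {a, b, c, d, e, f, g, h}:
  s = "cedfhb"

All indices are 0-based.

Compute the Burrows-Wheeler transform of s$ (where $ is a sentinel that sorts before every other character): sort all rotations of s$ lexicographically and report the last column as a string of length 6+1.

bh$ecdf

rank  rotation last
    0  $cedfhb  b
    1  b$cedfh  h
    2  cedfhb$  $
    3  dfhb$ce  e
    4  edfhb$c  c
    5  fhb$ced  d
    6  hb$cedf  f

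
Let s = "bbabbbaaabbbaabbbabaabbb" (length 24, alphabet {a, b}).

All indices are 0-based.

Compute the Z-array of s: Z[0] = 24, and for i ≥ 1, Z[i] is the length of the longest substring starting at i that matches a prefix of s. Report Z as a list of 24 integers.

Z[0]=24
i=1: outside box; Z[1]=1 scan→box=[1,2)
i=2: outside box; Z[2]=0
i=3: outside box; Z[3]=2 scan→box=[3,5)
i=4: min(r-i=1, Z[1]=1)=1; Z[4]=3 scan→box=[4,7)
i=5: min(r-i=2, Z[1]=1)=1; Z[5]=1
i=6: min(r-i=1, Z[2]=0)=0; Z[6]=0
i=7: outside box; Z[7]=0
i=8: outside box; Z[8]=0
i=9: outside box; Z[9]=2 scan→box=[9,11)
i=10: min(r-i=1, Z[1]=1)=1; Z[10]=3 scan→box=[10,13)
i=11: min(r-i=2, Z[1]=1)=1; Z[11]=1
i=12: min(r-i=1, Z[2]=0)=0; Z[12]=0
i=13: outside box; Z[13]=0
i=14: outside box; Z[14]=2 scan→box=[14,16)
i=15: min(r-i=1, Z[1]=1)=1; Z[15]=4 scan→box=[15,19)
i=16: min(r-i=3, Z[1]=1)=1; Z[16]=1
i=17: min(r-i=2, Z[2]=0)=0; Z[17]=0
i=18: min(r-i=1, Z[3]=2)=1; Z[18]=1
i=19: outside box; Z[19]=0
i=20: outside box; Z[20]=0
i=21: outside box; Z[21]=2 scan→box=[21,23)
i=22: min(r-i=1, Z[1]=1)=1; Z[22]=2 scan→box=[22,24)
i=23: min(r-i=1, Z[1]=1)=1; Z[23]=1

[24, 1, 0, 2, 3, 1, 0, 0, 0, 2, 3, 1, 0, 0, 2, 4, 1, 0, 1, 0, 0, 2, 2, 1]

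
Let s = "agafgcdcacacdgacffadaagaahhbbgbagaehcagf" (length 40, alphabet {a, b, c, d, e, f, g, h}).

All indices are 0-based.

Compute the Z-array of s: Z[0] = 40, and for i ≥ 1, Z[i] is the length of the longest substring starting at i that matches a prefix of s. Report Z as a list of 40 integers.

Z[0]=40
i=1: fresh scan; Z[1]=0
i=2: fresh scan; Z[2]=1 scan→box=[2,3)
i=3: fresh scan; Z[3]=0
i=4: fresh scan; Z[4]=0
i=5: fresh scan; Z[5]=0
i=6: fresh scan; Z[6]=0
i=7: fresh scan; Z[7]=0
i=8: fresh scan; Z[8]=1 scan→box=[8,9)
i=9: fresh scan; Z[9]=0
i=10: fresh scan; Z[10]=1 scan→box=[10,11)
i=11: fresh scan; Z[11]=0
i=12: fresh scan; Z[12]=0
i=13: fresh scan; Z[13]=0
i=14: fresh scan; Z[14]=1 scan→box=[14,15)
i=15: fresh scan; Z[15]=0
i=16: fresh scan; Z[16]=0
i=17: fresh scan; Z[17]=0
i=18: fresh scan; Z[18]=1 scan→box=[18,19)
i=19: fresh scan; Z[19]=0
i=20: fresh scan; Z[20]=1 scan→box=[20,21)
i=21: fresh scan; Z[21]=3 scan→box=[21,24)
i=22: min(r-i=2, Z[1]=0)=0; Z[22]=0
i=23: min(r-i=1, Z[2]=1)=1; Z[23]=1
i=24: fresh scan; Z[24]=1 scan→box=[24,25)
i=25: fresh scan; Z[25]=0
i=26: fresh scan; Z[26]=0
i=27: fresh scan; Z[27]=0
i=28: fresh scan; Z[28]=0
i=29: fresh scan; Z[29]=0
i=30: fresh scan; Z[30]=0
i=31: fresh scan; Z[31]=3 scan→box=[31,34)
i=32: min(r-i=2, Z[1]=0)=0; Z[32]=0
i=33: min(r-i=1, Z[2]=1)=1; Z[33]=1
i=34: fresh scan; Z[34]=0
i=35: fresh scan; Z[35]=0
i=36: fresh scan; Z[36]=0
i=37: fresh scan; Z[37]=2 scan→box=[37,39)
i=38: min(r-i=1, Z[1]=0)=0; Z[38]=0
i=39: fresh scan; Z[39]=0

[40, 0, 1, 0, 0, 0, 0, 0, 1, 0, 1, 0, 0, 0, 1, 0, 0, 0, 1, 0, 1, 3, 0, 1, 1, 0, 0, 0, 0, 0, 0, 3, 0, 1, 0, 0, 0, 2, 0, 0]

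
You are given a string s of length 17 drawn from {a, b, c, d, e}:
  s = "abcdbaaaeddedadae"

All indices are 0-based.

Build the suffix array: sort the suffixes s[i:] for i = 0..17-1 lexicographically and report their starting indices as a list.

sorted suffixes:
  #0 SA[0]=5  'aaaeddedadae'
  #1 SA[1]=6  'aaeddedadae'
  #2 SA[2]=0  'abcdbaaaeddedadae'
  #3 SA[3]=13  'adae'
  #4 SA[4]=15  'ae'
  #5 SA[5]=7  'aeddedadae'
  #6 SA[6]=4  'baaaeddedadae'
  #7 SA[7]=1  'bcdbaaaeddedadae'
  #8 SA[8]=2  'cdbaaaeddedadae'
  #9 SA[9]=12  'dadae'
  #10 SA[10]=14  'dae'
  #11 SA[11]=3  'dbaaaeddedadae'
  #12 SA[12]=9  'ddedadae'
  #13 SA[13]=10  'dedadae'
  #14 SA[14]=16  'e'
  #15 SA[15]=11  'edadae'
  #16 SA[16]=8  'eddedadae'

[5, 6, 0, 13, 15, 7, 4, 1, 2, 12, 14, 3, 9, 10, 16, 11, 8]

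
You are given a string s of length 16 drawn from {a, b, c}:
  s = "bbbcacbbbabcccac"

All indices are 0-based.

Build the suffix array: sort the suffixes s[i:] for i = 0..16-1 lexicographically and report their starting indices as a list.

[9, 14, 4, 8, 7, 6, 0, 1, 2, 10, 15, 13, 3, 5, 12, 11]

rank | idx | suffix
   0 |   9 | abcccac
   1 |  14 | ac
   2 |   4 | acbbbabcccac
   3 |   8 | babcccac
   4 |   7 | bbabcccac
   5 |   6 | bbbabcccac
   6 |   0 | bbbcacbbbabcccac
   7 |   1 | bbcacbbbabcccac
   8 |   2 | bcacbbbabcccac
   9 |  10 | bcccac
  10 |  15 | c
  11 |  13 | cac
  12 |   3 | cacbbbabcccac
  13 |   5 | cbbbabcccac
  14 |  12 | ccac
  15 |  11 | cccac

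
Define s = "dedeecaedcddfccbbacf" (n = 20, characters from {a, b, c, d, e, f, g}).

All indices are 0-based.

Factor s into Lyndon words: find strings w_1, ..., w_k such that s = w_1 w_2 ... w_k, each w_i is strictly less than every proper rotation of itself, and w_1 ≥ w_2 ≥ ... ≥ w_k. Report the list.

["dedee", "c", "aedcddfccbb", "acf"]

emit factor 1: 'dedee' (i=0, period=5)
emit factor 2: 'c' (i=5, period=1)
emit factor 3: 'aedcddfccbb' (i=6, period=11)
emit factor 4: 'acf' (i=17, period=3)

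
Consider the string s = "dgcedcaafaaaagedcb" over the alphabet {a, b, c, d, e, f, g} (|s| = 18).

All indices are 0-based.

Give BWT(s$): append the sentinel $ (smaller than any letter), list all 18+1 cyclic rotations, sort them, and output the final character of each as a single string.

bfacaaacddgee$cgada

rank  rotation             last
    0  $dgcedcaafaaaagedcb  b
    1  aaaagedcb$dgcedcaaf  f
    2  aaagedcb$dgcedcaafa  a
    3  aafaaaagedcb$dgcedc  c
    4  aagedcb$dgcedcaafaa  a
    5  afaaaagedcb$dgcedca  a
    6  agedcb$dgcedcaafaaa  a
    7  b$dgcedcaafaaaagedc  c
    8  caafaaaagedcb$dgced  d
    9  cb$dgcedcaafaaaaged  d
   10  cedcaafaaaagedcb$dg  g
   11  dcaafaaaagedcb$dgce  e
   12  dcb$dgcedcaafaaaage  e
   13  dgcedcaafaaaagedcb$  $
   14  edcaafaaaagedcb$dgc  c
   15  edcb$dgcedcaafaaaag  g
   16  faaaagedcb$dgcedcaa  a
   17  gcedcaafaaaagedcb$d  d
   18  gedcb$dgcedcaafaaaa  a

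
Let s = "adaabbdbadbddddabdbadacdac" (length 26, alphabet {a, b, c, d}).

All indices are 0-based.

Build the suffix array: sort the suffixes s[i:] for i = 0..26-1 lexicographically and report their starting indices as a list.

[2, 3, 15, 24, 21, 0, 19, 8, 18, 7, 4, 16, 5, 10, 25, 22, 1, 14, 23, 20, 17, 6, 9, 13, 12, 11]

rank→(start, suffix):
  0 → (2, 'aabbdbadbddddabdbadacdac')
  1 → (3, 'abbdbadbddddabdbadacdac')
  2 → (15, 'abdbadacdac')
  3 → (24, 'ac')
  4 → (21, 'acdac')
  5 → (0, 'adaabbdbadbddddabdbadacdac')
  6 → (19, 'adacdac')
  7 → (8, 'adbddddabdbadacdac')
  8 → (18, 'badacdac')
  9 → (7, 'badbddddabdbadacdac')
  10 → (4, 'bbdbadbddddabdbadacdac')
  11 → (16, 'bdbadacdac')
  12 → (5, 'bdbadbddddabdbadacdac')
  13 → (10, 'bddddabdbadacdac')
  14 → (25, 'c')
  15 → (22, 'cdac')
  16 → (1, 'daabbdbadbddddabdbadacdac')
  17 → (14, 'dabdbadacdac')
  18 → (23, 'dac')
  19 → (20, 'dacdac')
  20 → (17, 'dbadacdac')
  21 → (6, 'dbadbddddabdbadacdac')
  22 → (9, 'dbddddabdbadacdac')
  23 → (13, 'ddabdbadacdac')
  24 → (12, 'dddabdbadacdac')
  25 → (11, 'ddddabdbadacdac')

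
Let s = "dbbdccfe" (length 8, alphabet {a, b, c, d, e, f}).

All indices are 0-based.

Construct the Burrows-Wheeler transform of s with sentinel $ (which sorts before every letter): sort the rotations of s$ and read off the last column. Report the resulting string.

edbdc$bfc

rank  rotation   last
    0  $dbbdccfe  e
    1  bbdccfe$d  d
    2  bdccfe$db  b
    3  ccfe$dbbd  d
    4  cfe$dbbdc  c
    5  dbbdccfe$  $
    6  dccfe$dbb  b
    7  e$dbbdccf  f
    8  fe$dbbdcc  c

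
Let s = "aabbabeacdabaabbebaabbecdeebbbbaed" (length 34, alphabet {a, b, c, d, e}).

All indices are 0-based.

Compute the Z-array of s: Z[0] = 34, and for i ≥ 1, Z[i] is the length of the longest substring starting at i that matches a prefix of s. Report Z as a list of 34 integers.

Z[0]=34
i=1: i≥r, start 0; Z[1]=1 scan→box=[1,2)
i=2: i≥r, start 0; Z[2]=0
i=3: i≥r, start 0; Z[3]=0
i=4: i≥r, start 0; Z[4]=1 scan→box=[4,5)
i=5: i≥r, start 0; Z[5]=0
i=6: i≥r, start 0; Z[6]=0
i=7: i≥r, start 0; Z[7]=1 scan→box=[7,8)
i=8: i≥r, start 0; Z[8]=0
i=9: i≥r, start 0; Z[9]=0
i=10: i≥r, start 0; Z[10]=1 scan→box=[10,11)
i=11: i≥r, start 0; Z[11]=0
i=12: i≥r, start 0; Z[12]=4 scan→box=[12,16)
i=13: min(r-i=3, Z[1]=1)=1; Z[13]=1
i=14: min(r-i=2, Z[2]=0)=0; Z[14]=0
i=15: min(r-i=1, Z[3]=0)=0; Z[15]=0
i=16: i≥r, start 0; Z[16]=0
i=17: i≥r, start 0; Z[17]=0
i=18: i≥r, start 0; Z[18]=4 scan→box=[18,22)
i=19: min(r-i=3, Z[1]=1)=1; Z[19]=1
i=20: min(r-i=2, Z[2]=0)=0; Z[20]=0
i=21: min(r-i=1, Z[3]=0)=0; Z[21]=0
i=22: i≥r, start 0; Z[22]=0
i=23: i≥r, start 0; Z[23]=0
i=24: i≥r, start 0; Z[24]=0
i=25: i≥r, start 0; Z[25]=0
i=26: i≥r, start 0; Z[26]=0
i=27: i≥r, start 0; Z[27]=0
i=28: i≥r, start 0; Z[28]=0
i=29: i≥r, start 0; Z[29]=0
i=30: i≥r, start 0; Z[30]=0
i=31: i≥r, start 0; Z[31]=1 scan→box=[31,32)
i=32: i≥r, start 0; Z[32]=0
i=33: i≥r, start 0; Z[33]=0

[34, 1, 0, 0, 1, 0, 0, 1, 0, 0, 1, 0, 4, 1, 0, 0, 0, 0, 4, 1, 0, 0, 0, 0, 0, 0, 0, 0, 0, 0, 0, 1, 0, 0]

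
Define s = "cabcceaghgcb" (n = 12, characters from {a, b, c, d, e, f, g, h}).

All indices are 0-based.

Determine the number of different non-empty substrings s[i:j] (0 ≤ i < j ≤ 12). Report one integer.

sorted suffixes:
  #0 SA[0]=1  'abcceaghgcb'
  #1 SA[1]=6  'aghgcb'
  #2 SA[2]=11  'b'
  #3 SA[3]=2  'bcceaghgcb'
  #4 SA[4]=0  'cabcceaghgcb'
  #5 SA[5]=10  'cb'
  #6 SA[6]=3  'cceaghgcb'
  #7 SA[7]=4  'ceaghgcb'
  #8 SA[8]=5  'eaghgcb'
  #9 SA[9]=9  'gcb'
  #10 SA[10]=7  'ghgcb'
  #11 SA[11]=8  'hgcb'

SA = [1, 6, 11, 2, 0, 10, 3, 4, 5, 9, 7, 8]
[i] adj suffixes → lcp
  [1] 1/6 → 1 ('a')
  [2] 6/11 → 0 ('')
  [3] 11/2 → 1 ('b')
  [4] 2/0 → 0 ('')
  [5] 0/10 → 1 ('c')
  [6] 10/3 → 1 ('c')
  [7] 3/4 → 1 ('c')
  [8] 4/5 → 0 ('')
  [9] 5/9 → 0 ('')
  [10] 9/7 → 1 ('g')
  [11] 7/8 → 0 ('')

n(n+1)/2 = 12·13/2 = 78
Σ LCP = 0 + 1 + 0 + 1 + 0 + 1 + 1 + 1 + 0 + 0 + 1 + 0 = 6
distinct = 78 − 6 = 72

72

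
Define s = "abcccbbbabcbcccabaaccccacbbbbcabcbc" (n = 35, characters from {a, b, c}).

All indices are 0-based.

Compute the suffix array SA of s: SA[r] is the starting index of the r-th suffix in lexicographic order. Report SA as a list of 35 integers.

[17, 15, 30, 8, 0, 23, 18, 16, 7, 6, 5, 25, 26, 27, 33, 28, 31, 9, 11, 1, 34, 14, 29, 22, 4, 24, 32, 10, 13, 21, 3, 12, 20, 2, 19]

rank→(start, suffix):
  0 → (17, 'aaccccacbbbbcabcbc')
  1 → (15, 'abaaccccacbbbbcabcbc')
  2 → (30, 'abcbc')
  3 → (8, 'abcbcccabaaccccacbbbbcabcbc')
  4 → (0, 'abcccbbbabcbcccabaaccccacbbbbcabcbc')
  5 → (23, 'acbbbbcabcbc')
  6 → (18, 'accccacbbbbcabcbc')
  7 → (16, 'baaccccacbbbbcabcbc')
  8 → (7, 'babcbcccabaaccccacbbbbcabcbc')
  9 → (6, 'bbabcbcccabaaccccacbbbbcabcbc')
  10 → (5, 'bbbabcbcccabaaccccacbbbbcabcbc')
  11 → (25, 'bbbbcabcbc')
  12 → (26, 'bbbcabcbc')
  13 → (27, 'bbcabcbc')
  14 → (33, 'bc')
  15 → (28, 'bcabcbc')
  16 → (31, 'bcbc')
  17 → (9, 'bcbcccabaaccccacbbbbcabcbc')
  18 → (11, 'bcccabaaccccacbbbbcabcbc')
  19 → (1, 'bcccbbbabcbcccabaaccccacbbbbcabcbc')
  20 → (34, 'c')
  21 → (14, 'cabaaccccacbbbbcabcbc')
  22 → (29, 'cabcbc')
  23 → (22, 'cacbbbbcabcbc')
  24 → (4, 'cbbbabcbcccabaaccccacbbbbcabcbc')
  25 → (24, 'cbbbbcabcbc')
  26 → (32, 'cbc')
  27 → (10, 'cbcccabaaccccacbbbbcabcbc')
  28 → (13, 'ccabaaccccacbbbbcabcbc')
  29 → (21, 'ccacbbbbcabcbc')
  30 → (3, 'ccbbbabcbcccabaaccccacbbbbcabcbc')
  31 → (12, 'cccabaaccccacbbbbcabcbc')
  32 → (20, 'cccacbbbbcabcbc')
  33 → (2, 'cccbbbabcbcccabaaccccacbbbbcabcbc')
  34 → (19, 'ccccacbbbbcabcbc')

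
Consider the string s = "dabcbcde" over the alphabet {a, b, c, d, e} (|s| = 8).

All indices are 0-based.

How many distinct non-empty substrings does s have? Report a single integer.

rank | idx | suffix
   0 |   1 | abcbcde
   1 |   2 | bcbcde
   2 |   4 | bcde
   3 |   3 | cbcde
   4 |   5 | cde
   5 |   0 | dabcbcde
   6 |   6 | de
   7 |   7 | e

SA = [1, 2, 4, 3, 5, 0, 6, 7]
[i] adj suffixes → lcp
  [1] 1/2 → 0 ('')
  [2] 2/4 → 2 ('bc')
  [3] 4/3 → 0 ('')
  [4] 3/5 → 1 ('c')
  [5] 5/0 → 0 ('')
  [6] 0/6 → 1 ('d')
  [7] 6/7 → 0 ('')

n(n+1)/2 = 8·9/2 = 36
Σ LCP = 0 + 0 + 2 + 0 + 1 + 0 + 1 + 0 = 4
distinct = 36 − 4 = 32

32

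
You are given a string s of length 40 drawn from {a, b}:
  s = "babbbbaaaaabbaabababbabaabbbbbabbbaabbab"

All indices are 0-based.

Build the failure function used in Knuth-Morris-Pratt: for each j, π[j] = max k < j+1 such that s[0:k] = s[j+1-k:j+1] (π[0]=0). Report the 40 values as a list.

π[0] = 0
j=1 s[j]='a': π[1]=0 (border '')
j=2 s[j]='b': π[2]=1 (border 'b')
j=3 s[j]='b': k: 1→0; π[3]=1 (border 'b')
j=4 s[j]='b': k: 1→0; π[4]=1 (border 'b')
j=5 s[j]='b': k: 1→0; π[5]=1 (border 'b')
j=6 s[j]='a': π[6]=2 (border 'ba')
j=7 s[j]='a': k: 2→0; π[7]=0 (border '')
j=8 s[j]='a': π[8]=0 (border '')
j=9 s[j]='a': π[9]=0 (border '')
j=10 s[j]='a': π[10]=0 (border '')
j=11 s[j]='b': π[11]=1 (border 'b')
j=12 s[j]='b': k: 1→0; π[12]=1 (border 'b')
j=13 s[j]='a': π[13]=2 (border 'ba')
j=14 s[j]='a': k: 2→0; π[14]=0 (border '')
j=15 s[j]='b': π[15]=1 (border 'b')
j=16 s[j]='a': π[16]=2 (border 'ba')
j=17 s[j]='b': π[17]=3 (border 'bab')
j=18 s[j]='a': k: 3→1; π[18]=2 (border 'ba')
j=19 s[j]='b': π[19]=3 (border 'bab')
j=20 s[j]='b': π[20]=4 (border 'babb')
j=21 s[j]='a': k: 4→1; π[21]=2 (border 'ba')
j=22 s[j]='b': π[22]=3 (border 'bab')
j=23 s[j]='a': k: 3→1; π[23]=2 (border 'ba')
j=24 s[j]='a': k: 2→0; π[24]=0 (border '')
j=25 s[j]='b': π[25]=1 (border 'b')
j=26 s[j]='b': k: 1→0; π[26]=1 (border 'b')
j=27 s[j]='b': k: 1→0; π[27]=1 (border 'b')
j=28 s[j]='b': k: 1→0; π[28]=1 (border 'b')
j=29 s[j]='b': k: 1→0; π[29]=1 (border 'b')
j=30 s[j]='a': π[30]=2 (border 'ba')
j=31 s[j]='b': π[31]=3 (border 'bab')
j=32 s[j]='b': π[32]=4 (border 'babb')
j=33 s[j]='b': π[33]=5 (border 'babbb')
j=34 s[j]='a': k: 5→1; π[34]=2 (border 'ba')
j=35 s[j]='a': k: 2→0; π[35]=0 (border '')
j=36 s[j]='b': π[36]=1 (border 'b')
j=37 s[j]='b': k: 1→0; π[37]=1 (border 'b')
j=38 s[j]='a': π[38]=2 (border 'ba')
j=39 s[j]='b': π[39]=3 (border 'bab')

[0, 0, 1, 1, 1, 1, 2, 0, 0, 0, 0, 1, 1, 2, 0, 1, 2, 3, 2, 3, 4, 2, 3, 2, 0, 1, 1, 1, 1, 1, 2, 3, 4, 5, 2, 0, 1, 1, 2, 3]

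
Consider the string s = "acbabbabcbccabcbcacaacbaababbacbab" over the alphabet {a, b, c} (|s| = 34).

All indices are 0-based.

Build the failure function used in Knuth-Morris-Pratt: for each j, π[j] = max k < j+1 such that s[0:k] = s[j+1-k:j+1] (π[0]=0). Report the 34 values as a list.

[0, 0, 0, 1, 0, 0, 1, 0, 0, 0, 0, 0, 1, 0, 0, 0, 0, 1, 2, 1, 1, 2, 3, 4, 1, 0, 1, 0, 0, 1, 2, 3, 4, 5]

π[0] = 0
j=1 s[j]='c': π[1]=0 (border '')
j=2 s[j]='b': π[2]=0 (border '')
j=3 s[j]='a': π[3]=1 (border 'a')
j=4 s[j]='b': k: 1→0; π[4]=0 (border '')
j=5 s[j]='b': π[5]=0 (border '')
j=6 s[j]='a': π[6]=1 (border 'a')
j=7 s[j]='b': k: 1→0; π[7]=0 (border '')
j=8 s[j]='c': π[8]=0 (border '')
j=9 s[j]='b': π[9]=0 (border '')
j=10 s[j]='c': π[10]=0 (border '')
j=11 s[j]='c': π[11]=0 (border '')
j=12 s[j]='a': π[12]=1 (border 'a')
j=13 s[j]='b': k: 1→0; π[13]=0 (border '')
j=14 s[j]='c': π[14]=0 (border '')
j=15 s[j]='b': π[15]=0 (border '')
j=16 s[j]='c': π[16]=0 (border '')
j=17 s[j]='a': π[17]=1 (border 'a')
j=18 s[j]='c': π[18]=2 (border 'ac')
j=19 s[j]='a': k: 2→0; π[19]=1 (border 'a')
j=20 s[j]='a': k: 1→0; π[20]=1 (border 'a')
j=21 s[j]='c': π[21]=2 (border 'ac')
j=22 s[j]='b': π[22]=3 (border 'acb')
j=23 s[j]='a': π[23]=4 (border 'acba')
j=24 s[j]='a': k: 4→1→0; π[24]=1 (border 'a')
j=25 s[j]='b': k: 1→0; π[25]=0 (border '')
j=26 s[j]='a': π[26]=1 (border 'a')
j=27 s[j]='b': k: 1→0; π[27]=0 (border '')
j=28 s[j]='b': π[28]=0 (border '')
j=29 s[j]='a': π[29]=1 (border 'a')
j=30 s[j]='c': π[30]=2 (border 'ac')
j=31 s[j]='b': π[31]=3 (border 'acb')
j=32 s[j]='a': π[32]=4 (border 'acba')
j=33 s[j]='b': π[33]=5 (border 'acbab')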